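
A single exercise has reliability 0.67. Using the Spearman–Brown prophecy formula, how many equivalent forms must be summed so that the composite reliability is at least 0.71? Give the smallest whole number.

k ≥ ρ*(1−ρ₁)/(ρ₁(1−ρ*)) = 0.71·0.33 / (0.67·0.29) = 1.206.
Smallest integer k = 2.

2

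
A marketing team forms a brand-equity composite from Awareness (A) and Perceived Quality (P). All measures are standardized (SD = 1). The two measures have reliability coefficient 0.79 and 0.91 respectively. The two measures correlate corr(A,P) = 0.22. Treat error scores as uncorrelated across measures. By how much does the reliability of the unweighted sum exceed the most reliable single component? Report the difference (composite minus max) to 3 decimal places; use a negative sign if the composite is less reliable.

-0.033

Var(sum) = 2 + 0.44 = 2.44; true-score variance = 1.7 + 0.44 = 2.14; composite reliability = 0.8770.
Max component reliability = 0.9100.
Difference = 0.8770 − 0.9100 = -0.033.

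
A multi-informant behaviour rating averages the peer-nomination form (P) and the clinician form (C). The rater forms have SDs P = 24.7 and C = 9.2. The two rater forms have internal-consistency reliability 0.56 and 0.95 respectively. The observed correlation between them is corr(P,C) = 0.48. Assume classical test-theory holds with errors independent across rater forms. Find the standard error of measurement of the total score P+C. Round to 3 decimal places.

16.513

Var(total) = 694.73 + 218.15 = 912.88.
True-score variance = 422.058 + 218.15 = 640.209, so reliability = 0.7013.
Error variance = 912.88 − 640.209 = 272.672; SEM = √272.672 = 16.513.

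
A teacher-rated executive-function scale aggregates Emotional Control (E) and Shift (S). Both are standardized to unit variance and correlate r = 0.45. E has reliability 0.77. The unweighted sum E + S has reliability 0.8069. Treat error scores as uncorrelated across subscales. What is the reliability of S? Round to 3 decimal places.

0.670

Var(E+S) = 2 + 2·0.45 = 2.900.
True-score variance = ρ_E + ρ_S + 2·0.45, so 0.8069 = (0.77 + ρ_S + 0.90) / 2.900.
ρ_S = 0.8069·2.900 − 0.77 − 0.90 = 0.670.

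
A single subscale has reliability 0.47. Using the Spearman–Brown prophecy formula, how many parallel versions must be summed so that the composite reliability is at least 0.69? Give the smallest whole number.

k ≥ ρ*(1−ρ₁)/(ρ₁(1−ρ*)) = 0.69·0.53 / (0.47·0.31) = 2.510.
Smallest integer k = 3.

3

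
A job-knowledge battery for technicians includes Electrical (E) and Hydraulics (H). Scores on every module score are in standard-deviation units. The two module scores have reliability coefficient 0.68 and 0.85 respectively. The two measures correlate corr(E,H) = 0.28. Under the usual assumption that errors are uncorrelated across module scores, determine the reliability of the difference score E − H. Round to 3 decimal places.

0.674

Var(E−H) = 1 + 1 − 2·0.28 = 2 − 0.56 = 1.44.
Because errors are independent across components, Cov(Tᵢ,Tⱼ) = Cov(Xᵢ,Xⱼ); the off-diagonal part of the true-score variance is the same as above.
True-score variance = [0.68 + 0.85] − 0.56 = 1.53 − 0.56 = 0.97.
Reliability = 0.97 / 1.44 = 0.674.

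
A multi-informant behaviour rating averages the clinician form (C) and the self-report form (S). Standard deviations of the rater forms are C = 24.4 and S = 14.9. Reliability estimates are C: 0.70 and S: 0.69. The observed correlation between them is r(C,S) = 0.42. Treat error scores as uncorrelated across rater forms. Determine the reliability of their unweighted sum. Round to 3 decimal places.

Var(C+S) = 24.4² + 14.9² + 2·[24.4·14.9·0.42] = 817.37 + 305.39 = 1122.76.
Under uncorrelated errors the observed covariances equal the true-score covariances, so only the own-variance terms attenuate.
True-score variance = [24.4²·0.70 + 14.9²·0.69] + 305.39 = 569.939 + 305.39 = 875.329.
Reliability = 875.329 / 1122.76 = 0.780.

0.780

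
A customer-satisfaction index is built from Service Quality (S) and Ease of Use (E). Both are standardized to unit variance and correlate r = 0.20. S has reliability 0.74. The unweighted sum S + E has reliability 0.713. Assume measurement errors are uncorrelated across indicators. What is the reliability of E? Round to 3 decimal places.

Var(S+E) = 2 + 2·0.20 = 2.400.
True-score variance = ρ_S + ρ_E + 2·0.20, so 0.713 = (0.74 + ρ_E + 0.40) / 2.400.
ρ_E = 0.713·2.400 − 0.74 − 0.40 = 0.571.

0.571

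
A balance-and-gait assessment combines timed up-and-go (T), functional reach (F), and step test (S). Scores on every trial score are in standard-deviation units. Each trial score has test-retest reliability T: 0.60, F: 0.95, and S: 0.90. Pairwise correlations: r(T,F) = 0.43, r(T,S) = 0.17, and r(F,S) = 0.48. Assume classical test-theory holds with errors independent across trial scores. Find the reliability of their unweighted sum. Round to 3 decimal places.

0.893

Var(T+F+S) = 3 + 2·[0.43 + 0.17 + 0.48] = 3 + 2.16 = 5.16.
With uncorrelated errors the cross-covariances are all true-score covariance, so they carry over unchanged; only the diagonal terms shrink to ρᵢσᵢ².
True-score variance = [0.60 + 0.95 + 0.90] + 2.16 = 2.45 + 2.16 = 4.61.
Reliability = 4.61 / 5.16 = 0.893.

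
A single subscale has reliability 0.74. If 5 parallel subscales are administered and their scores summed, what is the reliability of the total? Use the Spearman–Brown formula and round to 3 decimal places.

ρ_k = kρ / (1 + (k−1)ρ) = 5·0.74 / (1 + 4·0.74) = 3.700 / 3.960 = 0.934.

0.934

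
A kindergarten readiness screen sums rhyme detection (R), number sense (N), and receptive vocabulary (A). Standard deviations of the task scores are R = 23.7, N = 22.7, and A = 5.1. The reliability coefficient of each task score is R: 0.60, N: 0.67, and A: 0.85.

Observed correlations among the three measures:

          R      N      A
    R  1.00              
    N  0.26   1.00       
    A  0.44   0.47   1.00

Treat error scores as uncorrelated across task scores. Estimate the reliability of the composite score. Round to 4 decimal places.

0.7505

Var(R+N+A) = 23.7² + 22.7² + 5.1² + 2·[23.7·22.7·0.26 + 23.7·5.1·0.44 + 22.7·5.1·0.47] = 1102.99 + 494.944 = 1597.93.
With uncorrelated errors the cross-covariances are all true-score covariance, so they carry over unchanged; only the diagonal terms shrink to ρᵢσᵢ².
True-score variance = [23.7²·0.60 + 22.7²·0.67 + 5.1²·0.85] + 494.944 = 704.367 + 494.944 = 1199.31.
Reliability = 1199.31 / 1597.93 = 0.7505.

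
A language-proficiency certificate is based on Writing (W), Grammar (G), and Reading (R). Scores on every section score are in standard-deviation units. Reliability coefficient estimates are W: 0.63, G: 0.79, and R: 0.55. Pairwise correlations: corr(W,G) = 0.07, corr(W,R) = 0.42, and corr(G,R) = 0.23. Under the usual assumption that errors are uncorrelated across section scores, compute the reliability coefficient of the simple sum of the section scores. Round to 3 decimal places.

Var(W+G+R) = 3 + 2·[0.07 + 0.42 + 0.23] = 3 + 1.44 = 4.44.
With uncorrelated errors the cross-covariances are all true-score covariance, so they carry over unchanged; only the diagonal terms shrink to ρᵢσᵢ².
True-score variance = [0.63 + 0.79 + 0.55] + 1.44 = 1.97 + 1.44 = 3.41.
Reliability = 3.41 / 4.44 = 0.768.

0.768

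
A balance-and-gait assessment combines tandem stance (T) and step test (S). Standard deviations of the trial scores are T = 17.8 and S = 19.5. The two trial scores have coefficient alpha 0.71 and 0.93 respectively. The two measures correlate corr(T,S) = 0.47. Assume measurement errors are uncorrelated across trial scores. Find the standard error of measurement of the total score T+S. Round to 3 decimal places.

Var(total) = 697.09 + 326.274 = 1023.36.
True-score variance = 578.589 + 326.274 = 904.863, so reliability = 0.8842.
Error variance = 1023.36 − 904.863 = 118.501; SEM = √118.501 = 10.886.

10.886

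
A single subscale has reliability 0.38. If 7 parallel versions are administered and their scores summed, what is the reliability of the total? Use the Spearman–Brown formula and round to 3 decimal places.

0.811

ρ_k = kρ / (1 + (k−1)ρ) = 7·0.38 / (1 + 6·0.38) = 2.660 / 3.280 = 0.811.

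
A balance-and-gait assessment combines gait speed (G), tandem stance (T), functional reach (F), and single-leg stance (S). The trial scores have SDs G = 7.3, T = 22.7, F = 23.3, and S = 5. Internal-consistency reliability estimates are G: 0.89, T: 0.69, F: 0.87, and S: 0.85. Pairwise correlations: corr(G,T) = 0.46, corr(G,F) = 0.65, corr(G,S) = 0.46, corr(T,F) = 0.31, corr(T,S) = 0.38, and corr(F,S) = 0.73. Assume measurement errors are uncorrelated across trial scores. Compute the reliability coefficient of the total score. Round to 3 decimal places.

0.887

Var(G+T+F+S) = 7.3² + 22.7² + 23.3² + 5² + 2·[7.3·22.7·0.46 + 7.3·23.3·0.65 + 7.3·5·0.46 + 22.7·23.3·0.31 + 22.7·5·0.38 + 23.3·5·0.73] = 1136.47 + 991.424 = 2127.89.
Because errors are independent across components, Cov(Tᵢ,Tⱼ) = Cov(Xᵢ,Xⱼ); the off-diagonal part of the true-score variance is the same as above.
True-score variance = [7.3²·0.89 + 22.7²·0.69 + 23.3²·0.87 + 5²·0.85] + 991.424 = 896.542 + 991.424 = 1887.97.
Reliability = 1887.97 / 2127.89 = 0.887.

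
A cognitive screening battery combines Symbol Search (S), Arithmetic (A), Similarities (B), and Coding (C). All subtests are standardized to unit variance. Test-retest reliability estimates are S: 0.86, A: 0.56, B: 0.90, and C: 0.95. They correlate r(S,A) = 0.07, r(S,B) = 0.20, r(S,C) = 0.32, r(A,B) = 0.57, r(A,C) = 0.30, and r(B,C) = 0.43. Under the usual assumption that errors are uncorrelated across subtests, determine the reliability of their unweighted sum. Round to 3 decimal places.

Var(S+A+B+C) = 4 + 2·[0.07 + 0.20 + 0.32 + 0.57 + 0.30 + 0.43] = 4 + 3.78 = 7.78.
Because errors are independent across components, Cov(Tᵢ,Tⱼ) = Cov(Xᵢ,Xⱼ); the off-diagonal part of the true-score variance is the same as above.
True-score variance = [0.86 + 0.56 + 0.90 + 0.95] + 3.78 = 3.27 + 3.78 = 7.05.
Reliability = 7.05 / 7.78 = 0.906.

0.906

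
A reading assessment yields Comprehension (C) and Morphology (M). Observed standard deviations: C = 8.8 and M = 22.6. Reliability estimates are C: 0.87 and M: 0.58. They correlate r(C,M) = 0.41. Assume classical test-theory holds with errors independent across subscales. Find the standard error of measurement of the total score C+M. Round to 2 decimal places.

14.99

Var(total) = 588.2 + 163.082 = 751.282.
True-score variance = 363.614 + 163.082 = 526.695, so reliability = 0.7011.
Error variance = 751.282 − 526.695 = 224.586; SEM = √224.586 = 14.99.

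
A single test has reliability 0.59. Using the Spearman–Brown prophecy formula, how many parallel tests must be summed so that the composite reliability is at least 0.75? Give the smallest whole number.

3

k ≥ ρ*(1−ρ₁)/(ρ₁(1−ρ*)) = 0.75·0.41 / (0.59·0.25) = 2.085.
Smallest integer k = 3.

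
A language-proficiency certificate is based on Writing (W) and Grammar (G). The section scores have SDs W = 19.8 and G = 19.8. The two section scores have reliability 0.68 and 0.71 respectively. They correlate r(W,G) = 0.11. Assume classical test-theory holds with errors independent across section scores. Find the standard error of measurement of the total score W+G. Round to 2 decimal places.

Var(total) = 784.08 + 86.2488 = 870.329.
True-score variance = 544.936 + 86.2488 = 631.184, so reliability = 0.7252.
Error variance = 870.329 − 631.184 = 239.144; SEM = √239.144 = 15.46.

15.46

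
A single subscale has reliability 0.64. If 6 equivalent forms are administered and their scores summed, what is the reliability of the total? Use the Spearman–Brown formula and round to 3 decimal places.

0.914

ρ_k = kρ / (1 + (k−1)ρ) = 6·0.64 / (1 + 5·0.64) = 3.840 / 4.200 = 0.914.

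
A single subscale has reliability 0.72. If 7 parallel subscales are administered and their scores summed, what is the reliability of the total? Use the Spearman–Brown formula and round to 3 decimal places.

ρ_k = kρ / (1 + (k−1)ρ) = 7·0.72 / (1 + 6·0.72) = 5.040 / 5.320 = 0.947.

0.947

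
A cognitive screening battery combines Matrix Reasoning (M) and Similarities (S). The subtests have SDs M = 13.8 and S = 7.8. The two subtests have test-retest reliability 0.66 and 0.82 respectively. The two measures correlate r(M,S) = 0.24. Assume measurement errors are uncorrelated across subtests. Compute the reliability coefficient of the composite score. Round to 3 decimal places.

Var(M+S) = 13.8² + 7.8² + 2·[13.8·7.8·0.24] = 251.28 + 51.6672 = 302.947.
With uncorrelated errors the cross-covariances are all true-score covariance, so they carry over unchanged; only the diagonal terms shrink to ρᵢσᵢ².
True-score variance = [13.8²·0.66 + 7.8²·0.82] + 51.6672 = 175.579 + 51.6672 = 227.246.
Reliability = 227.246 / 302.947 = 0.750.

0.750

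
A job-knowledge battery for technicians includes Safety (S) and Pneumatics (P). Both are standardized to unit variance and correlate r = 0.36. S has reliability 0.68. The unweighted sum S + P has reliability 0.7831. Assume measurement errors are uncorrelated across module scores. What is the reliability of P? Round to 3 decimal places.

Var(S+P) = 2 + 2·0.36 = 2.720.
True-score variance = ρ_S + ρ_P + 2·0.36, so 0.7831 = (0.68 + ρ_P + 0.72) / 2.720.
ρ_P = 0.7831·2.720 − 0.68 − 0.72 = 0.730.

0.730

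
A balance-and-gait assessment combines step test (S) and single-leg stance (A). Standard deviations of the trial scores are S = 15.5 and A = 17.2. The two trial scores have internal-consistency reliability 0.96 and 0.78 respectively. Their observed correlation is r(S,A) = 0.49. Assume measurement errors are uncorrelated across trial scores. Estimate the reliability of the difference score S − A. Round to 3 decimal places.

Var(S−A) = 15.5² + 17.2² − 2·15.5·17.2·0.49 = 536.09 − 261.268 = 274.822.
With uncorrelated errors the cross-covariances are all true-score covariance, so they carry over unchanged; only the diagonal terms shrink to ρᵢσᵢ².
True-score variance = [15.5²·0.96 + 17.2²·0.78] − 261.268 = 461.395 − 261.268 = 200.127.
Reliability = 200.127 / 274.822 = 0.728.

0.728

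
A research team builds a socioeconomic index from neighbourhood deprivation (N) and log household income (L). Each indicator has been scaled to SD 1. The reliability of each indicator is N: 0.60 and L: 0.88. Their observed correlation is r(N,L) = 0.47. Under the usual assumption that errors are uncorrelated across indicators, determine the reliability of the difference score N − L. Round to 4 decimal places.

Var(N−L) = 1 + 1 − 2·0.47 = 2 − 0.94 = 1.06.
Because errors are independent across components, Cov(Tᵢ,Tⱼ) = Cov(Xᵢ,Xⱼ); the off-diagonal part of the true-score variance is the same as above.
True-score variance = [0.60 + 0.88] − 0.94 = 1.48 − 0.94 = 0.54.
Reliability = 0.54 / 1.06 = 0.5094.

0.5094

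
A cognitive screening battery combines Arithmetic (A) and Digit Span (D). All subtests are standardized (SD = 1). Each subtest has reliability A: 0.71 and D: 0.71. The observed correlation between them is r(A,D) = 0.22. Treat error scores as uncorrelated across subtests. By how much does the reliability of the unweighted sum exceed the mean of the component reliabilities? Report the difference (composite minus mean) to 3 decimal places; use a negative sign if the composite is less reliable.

Var(sum) = 2 + 0.44 = 2.44; true-score variance = 1.42 + 0.44 = 1.86; composite reliability = 0.7623.
Mean component reliability = 0.7100.
Difference = 0.7623 − 0.7100 = 0.052.

0.052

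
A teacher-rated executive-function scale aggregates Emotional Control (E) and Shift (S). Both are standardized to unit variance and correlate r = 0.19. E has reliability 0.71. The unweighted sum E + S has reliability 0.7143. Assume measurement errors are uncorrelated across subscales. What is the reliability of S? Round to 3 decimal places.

Var(E+S) = 2 + 2·0.19 = 2.380.
True-score variance = ρ_E + ρ_S + 2·0.19, so 0.7143 = (0.71 + ρ_S + 0.38) / 2.380.
ρ_S = 0.7143·2.380 − 0.71 − 0.38 = 0.610.

0.610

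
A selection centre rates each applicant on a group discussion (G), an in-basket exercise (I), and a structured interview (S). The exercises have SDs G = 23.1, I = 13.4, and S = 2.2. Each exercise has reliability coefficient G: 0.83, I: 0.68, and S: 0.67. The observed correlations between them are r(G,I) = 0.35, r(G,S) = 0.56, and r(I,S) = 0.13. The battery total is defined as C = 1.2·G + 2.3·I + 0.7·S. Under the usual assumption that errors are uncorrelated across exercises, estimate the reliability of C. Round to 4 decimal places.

Var(C) = 1.2²·23.1² + 2.3²·13.4² + 0.7²·2.2² + 2·[2.76·23.1·13.4·0.35 + 0.84·23.1·2.2·0.56 + 1.61·13.4·2.2·0.13] = 1720.64 + 658.183 = 2378.83.
Under uncorrelated errors the observed covariances equal the true-score covariances, so only the own-variance terms attenuate.
True-score variance = [1.2²·23.1²·0.83 + 2.3²·13.4²·0.68 + 0.7²·2.2²·0.67] + 658.183 = 1285.27 + 658.183 = 1943.46.
Reliability = 1943.46 / 2378.83 = 0.8170.

0.8170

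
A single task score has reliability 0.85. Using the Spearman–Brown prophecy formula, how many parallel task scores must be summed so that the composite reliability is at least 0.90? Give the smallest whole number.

k ≥ ρ*(1−ρ₁)/(ρ₁(1−ρ*)) = 0.90·0.15 / (0.85·0.10) = 1.588.
Smallest integer k = 2.

2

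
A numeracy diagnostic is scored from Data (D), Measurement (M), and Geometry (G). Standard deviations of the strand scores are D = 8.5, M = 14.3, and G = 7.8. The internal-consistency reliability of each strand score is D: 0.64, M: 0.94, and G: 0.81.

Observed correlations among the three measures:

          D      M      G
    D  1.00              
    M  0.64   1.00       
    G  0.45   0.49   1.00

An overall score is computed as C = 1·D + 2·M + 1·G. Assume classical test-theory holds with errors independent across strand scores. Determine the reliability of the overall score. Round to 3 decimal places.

Var(C) = 8.5² + 2²·14.3² + 7.8² + 2·[2·8.5·14.3·0.64 + 8.5·7.8·0.45 + 2·14.3·7.8·0.49] = 951.05 + 589.456 = 1540.51.
Under uncorrelated errors the observed covariances equal the true-score covariances, so only the own-variance terms attenuate.
True-score variance = [8.5²·0.64 + 2²·14.3²·0.94 + 7.8²·0.81] + 589.456 = 864.403 + 589.456 = 1453.86.
Reliability = 1453.86 / 1540.51 = 0.944.

0.944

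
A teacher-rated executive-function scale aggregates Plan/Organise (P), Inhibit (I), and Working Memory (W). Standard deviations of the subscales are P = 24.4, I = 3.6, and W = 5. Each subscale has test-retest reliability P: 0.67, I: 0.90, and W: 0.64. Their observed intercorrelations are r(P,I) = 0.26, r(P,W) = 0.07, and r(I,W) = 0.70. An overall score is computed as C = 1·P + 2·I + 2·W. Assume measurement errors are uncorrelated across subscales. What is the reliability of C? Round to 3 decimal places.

0.756

Var(C) = 24.4² + 2²·3.6² + 2²·5² + 2·[2·24.4·3.6·0.26 + 2·24.4·5·0.07 + 4·3.6·5·0.70] = 747.2 + 226.314 = 973.514.
Under uncorrelated errors the observed covariances equal the true-score covariances, so only the own-variance terms attenuate.
True-score variance = [24.4²·0.67 + 2²·3.6²·0.90 + 2²·5²·0.64] + 226.314 = 509.547 + 226.314 = 735.861.
Reliability = 735.861 / 973.514 = 0.756.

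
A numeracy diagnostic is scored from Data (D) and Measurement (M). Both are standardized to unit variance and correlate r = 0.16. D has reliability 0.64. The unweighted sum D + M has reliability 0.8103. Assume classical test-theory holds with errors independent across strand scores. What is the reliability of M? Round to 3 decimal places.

0.920

Var(D+M) = 2 + 2·0.16 = 2.320.
True-score variance = ρ_D + ρ_M + 2·0.16, so 0.8103 = (0.64 + ρ_M + 0.32) / 2.320.
ρ_M = 0.8103·2.320 − 0.64 − 0.32 = 0.920.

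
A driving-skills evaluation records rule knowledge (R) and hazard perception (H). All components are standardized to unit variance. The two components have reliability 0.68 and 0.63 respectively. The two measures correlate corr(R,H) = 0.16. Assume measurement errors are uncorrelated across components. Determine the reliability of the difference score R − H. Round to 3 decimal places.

Var(R−H) = 1 + 1 − 2·0.16 = 2 − 0.32 = 1.68.
Under uncorrelated errors the observed covariances equal the true-score covariances, so only the own-variance terms attenuate.
True-score variance = [0.68 + 0.63] − 0.32 = 1.31 − 0.32 = 0.99.
Reliability = 0.99 / 1.68 = 0.589.

0.589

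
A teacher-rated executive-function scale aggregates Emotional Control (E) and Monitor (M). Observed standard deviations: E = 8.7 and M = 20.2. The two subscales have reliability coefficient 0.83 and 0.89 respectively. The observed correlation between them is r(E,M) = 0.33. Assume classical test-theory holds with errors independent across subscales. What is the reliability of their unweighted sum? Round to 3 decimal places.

Var(E+M) = 8.7² + 20.2² + 2·[8.7·20.2·0.33] = 483.73 + 115.988 = 599.718.
Under uncorrelated errors the observed covariances equal the true-score covariances, so only the own-variance terms attenuate.
True-score variance = [8.7²·0.83 + 20.2²·0.89] + 115.988 = 425.978 + 115.988 = 541.967.
Reliability = 541.967 / 599.718 = 0.904.

0.904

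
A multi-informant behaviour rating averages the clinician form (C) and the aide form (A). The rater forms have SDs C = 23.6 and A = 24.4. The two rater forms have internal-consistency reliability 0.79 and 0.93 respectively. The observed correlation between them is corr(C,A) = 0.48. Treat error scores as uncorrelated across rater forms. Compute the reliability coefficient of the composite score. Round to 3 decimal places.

Var(C+A) = 23.6² + 24.4² + 2·[23.6·24.4·0.48] = 1152.32 + 552.806 = 1705.13.
Because errors are independent across components, Cov(Tᵢ,Tⱼ) = Cov(Xᵢ,Xⱼ); the off-diagonal part of the true-score variance is the same as above.
True-score variance = [23.6²·0.79 + 24.4²·0.93] + 552.806 = 993.683 + 552.806 = 1546.49.
Reliability = 1546.49 / 1705.13 = 0.907.

0.907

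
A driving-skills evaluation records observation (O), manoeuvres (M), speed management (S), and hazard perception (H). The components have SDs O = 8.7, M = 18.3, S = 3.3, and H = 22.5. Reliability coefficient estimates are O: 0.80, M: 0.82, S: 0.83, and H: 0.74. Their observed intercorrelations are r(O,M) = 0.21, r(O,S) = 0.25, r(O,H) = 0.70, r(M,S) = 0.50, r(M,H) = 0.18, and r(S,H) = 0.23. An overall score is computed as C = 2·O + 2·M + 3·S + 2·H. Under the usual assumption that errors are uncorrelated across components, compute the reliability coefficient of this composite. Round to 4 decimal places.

Var(C) = 2²·8.7² + 2²·18.3² + 3²·3.3² + 2²·22.5² + 2·[4·8.7·18.3·0.21 + 6·8.7·3.3·0.25 + 4·8.7·22.5·0.70 + 6·18.3·3.3·0.50 + 4·18.3·22.5·0.18 + 6·3.3·22.5·0.23] = 3765.33 + 2609.99 = 6375.32.
With uncorrelated errors the cross-covariances are all true-score covariance, so they carry over unchanged; only the diagonal terms shrink to ρᵢσᵢ².
True-score variance = [2²·8.7²·0.80 + 2²·18.3²·0.82 + 3²·3.3²·0.83 + 2²·22.5²·0.74] + 2609.99 = 2920.5 + 2609.99 = 5530.49.
Reliability = 5530.49 / 6375.32 = 0.8675.

0.8675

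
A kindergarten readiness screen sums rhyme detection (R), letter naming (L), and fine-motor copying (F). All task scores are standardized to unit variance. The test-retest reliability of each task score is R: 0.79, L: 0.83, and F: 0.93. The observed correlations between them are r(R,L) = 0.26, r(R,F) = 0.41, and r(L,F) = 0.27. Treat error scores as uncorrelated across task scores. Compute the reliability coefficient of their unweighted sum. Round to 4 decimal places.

Var(R+L+F) = 3 + 2·[0.26 + 0.41 + 0.27] = 3 + 1.88 = 4.88.
Because errors are independent across components, Cov(Tᵢ,Tⱼ) = Cov(Xᵢ,Xⱼ); the off-diagonal part of the true-score variance is the same as above.
True-score variance = [0.79 + 0.83 + 0.93] + 1.88 = 2.55 + 1.88 = 4.43.
Reliability = 4.43 / 4.88 = 0.9078.

0.9078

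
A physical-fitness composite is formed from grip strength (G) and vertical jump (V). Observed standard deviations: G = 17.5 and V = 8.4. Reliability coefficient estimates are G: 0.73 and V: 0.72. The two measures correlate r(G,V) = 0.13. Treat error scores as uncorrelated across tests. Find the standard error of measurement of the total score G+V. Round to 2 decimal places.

10.12

Var(total) = 376.81 + 38.22 = 415.03.
True-score variance = 274.366 + 38.22 = 312.586, so reliability = 0.7532.
Error variance = 415.03 − 312.586 = 102.444; SEM = √102.444 = 10.12.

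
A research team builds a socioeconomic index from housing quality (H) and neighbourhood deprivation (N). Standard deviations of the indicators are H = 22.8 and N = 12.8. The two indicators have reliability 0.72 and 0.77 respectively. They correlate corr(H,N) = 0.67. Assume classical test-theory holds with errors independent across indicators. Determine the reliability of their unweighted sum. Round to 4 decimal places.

Var(H+N) = 22.8² + 12.8² + 2·[22.8·12.8·0.67] = 683.68 + 391.066 = 1074.75.
Because errors are independent across components, Cov(Tᵢ,Tⱼ) = Cov(Xᵢ,Xⱼ); the off-diagonal part of the true-score variance is the same as above.
True-score variance = [22.8²·0.72 + 12.8²·0.77] + 391.066 = 500.442 + 391.066 = 891.507.
Reliability = 891.507 / 1074.75 = 0.8295.

0.8295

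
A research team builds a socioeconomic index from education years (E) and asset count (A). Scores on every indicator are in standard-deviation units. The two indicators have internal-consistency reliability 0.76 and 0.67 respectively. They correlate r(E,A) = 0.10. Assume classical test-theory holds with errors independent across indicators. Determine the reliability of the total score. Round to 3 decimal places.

0.741

Var(E+A) = 2 + 2·[0.10] = 2 + 0.2 = 2.2.
With uncorrelated errors the cross-covariances are all true-score covariance, so they carry over unchanged; only the diagonal terms shrink to ρᵢσᵢ².
True-score variance = [0.76 + 0.67] + 0.2 = 1.43 + 0.2 = 1.63.
Reliability = 1.63 / 2.2 = 0.741.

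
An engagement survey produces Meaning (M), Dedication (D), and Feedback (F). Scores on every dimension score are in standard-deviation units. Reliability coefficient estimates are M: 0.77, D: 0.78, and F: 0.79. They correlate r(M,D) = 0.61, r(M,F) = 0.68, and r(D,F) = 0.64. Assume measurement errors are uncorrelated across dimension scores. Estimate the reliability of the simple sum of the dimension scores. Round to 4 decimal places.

0.9038

Var(M+D+F) = 3 + 2·[0.61 + 0.68 + 0.64] = 3 + 3.86 = 6.86.
Because errors are independent across components, Cov(Tᵢ,Tⱼ) = Cov(Xᵢ,Xⱼ); the off-diagonal part of the true-score variance is the same as above.
True-score variance = [0.77 + 0.78 + 0.79] + 3.86 = 2.34 + 3.86 = 6.2.
Reliability = 6.2 / 6.86 = 0.9038.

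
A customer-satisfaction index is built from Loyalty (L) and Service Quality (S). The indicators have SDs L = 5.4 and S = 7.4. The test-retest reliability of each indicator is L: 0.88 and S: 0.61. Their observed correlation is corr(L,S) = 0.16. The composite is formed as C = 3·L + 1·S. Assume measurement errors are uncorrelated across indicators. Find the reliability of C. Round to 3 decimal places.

0.851

Var(C) = 3²·5.4² + 7.4² + 2·[3·5.4·7.4·0.16] = 317.2 + 38.3616 = 355.562.
Because errors are independent across components, Cov(Tᵢ,Tⱼ) = Cov(Xᵢ,Xⱼ); the off-diagonal part of the true-score variance is the same as above.
True-score variance = [3²·5.4²·0.88 + 7.4²·0.61] + 38.3616 = 264.351 + 38.3616 = 302.712.
Reliability = 302.712 / 355.562 = 0.851.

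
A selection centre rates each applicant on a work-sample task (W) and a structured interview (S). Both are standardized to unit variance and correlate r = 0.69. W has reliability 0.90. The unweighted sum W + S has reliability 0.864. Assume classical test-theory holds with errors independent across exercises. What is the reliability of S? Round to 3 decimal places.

0.640

Var(W+S) = 2 + 2·0.69 = 3.380.
True-score variance = ρ_W + ρ_S + 2·0.69, so 0.864 = (0.90 + ρ_S + 1.38) / 3.380.
ρ_S = 0.864·3.380 − 0.90 − 1.38 = 0.640.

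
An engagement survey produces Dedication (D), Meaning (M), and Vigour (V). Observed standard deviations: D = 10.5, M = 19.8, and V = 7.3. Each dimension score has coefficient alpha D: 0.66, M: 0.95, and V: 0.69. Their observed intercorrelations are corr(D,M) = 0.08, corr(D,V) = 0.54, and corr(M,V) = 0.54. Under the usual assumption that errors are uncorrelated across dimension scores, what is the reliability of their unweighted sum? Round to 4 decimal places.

Var(D+M+V) = 10.5² + 19.8² + 7.3² + 2·[10.5·19.8·0.08 + 10.5·7.3·0.54 + 19.8·7.3·0.54] = 555.58 + 272.149 = 827.729.
Because errors are independent across components, Cov(Tᵢ,Tⱼ) = Cov(Xᵢ,Xⱼ); the off-diagonal part of the true-score variance is the same as above.
True-score variance = [10.5²·0.66 + 19.8²·0.95 + 7.3²·0.69] + 272.149 = 481.973 + 272.149 = 754.122.
Reliability = 754.122 / 827.729 = 0.9111.

0.9111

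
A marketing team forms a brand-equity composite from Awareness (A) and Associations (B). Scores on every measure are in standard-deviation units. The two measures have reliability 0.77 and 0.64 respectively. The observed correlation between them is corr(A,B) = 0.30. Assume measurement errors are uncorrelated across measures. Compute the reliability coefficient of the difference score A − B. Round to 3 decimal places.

Var(A−B) = 1 + 1 − 2·0.30 = 2 − 0.6 = 1.4.
Because errors are independent across components, Cov(Tᵢ,Tⱼ) = Cov(Xᵢ,Xⱼ); the off-diagonal part of the true-score variance is the same as above.
True-score variance = [0.77 + 0.64] − 0.6 = 1.41 − 0.6 = 0.81.
Reliability = 0.81 / 1.4 = 0.579.

0.579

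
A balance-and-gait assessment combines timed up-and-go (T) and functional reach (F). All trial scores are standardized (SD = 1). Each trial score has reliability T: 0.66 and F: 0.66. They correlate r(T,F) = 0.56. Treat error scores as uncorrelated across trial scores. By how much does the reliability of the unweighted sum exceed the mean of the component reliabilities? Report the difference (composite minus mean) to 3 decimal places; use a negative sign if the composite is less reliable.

Var(sum) = 2 + 1.12 = 3.12; true-score variance = 1.32 + 1.12 = 2.44; composite reliability = 0.7821.
Mean component reliability = 0.6600.
Difference = 0.7821 − 0.6600 = 0.122.

0.122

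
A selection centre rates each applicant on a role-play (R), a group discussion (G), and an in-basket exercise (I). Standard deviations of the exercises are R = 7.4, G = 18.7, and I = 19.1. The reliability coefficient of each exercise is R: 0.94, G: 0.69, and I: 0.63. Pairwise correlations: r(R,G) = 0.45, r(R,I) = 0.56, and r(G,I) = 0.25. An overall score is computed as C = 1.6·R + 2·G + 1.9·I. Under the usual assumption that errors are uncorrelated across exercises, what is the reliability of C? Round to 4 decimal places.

0.7895

Var(C) = 1.6²·7.4² + 2²·18.7² + 1.9²·19.1² + 2·[3.2·7.4·18.7·0.45 + 3.04·7.4·19.1·0.56 + 3.8·18.7·19.1·0.25] = 2855.91 + 1558.39 = 4414.3.
Because errors are independent across components, Cov(Tᵢ,Tⱼ) = Cov(Xᵢ,Xⱼ); the off-diagonal part of the true-score variance is the same as above.
True-score variance = [1.6²·7.4²·0.94 + 2²·18.7²·0.69 + 1.9²·19.1²·0.63] + 1558.39 = 1926.61 + 1558.39 = 3485.
Reliability = 3485 / 4414.3 = 0.7895.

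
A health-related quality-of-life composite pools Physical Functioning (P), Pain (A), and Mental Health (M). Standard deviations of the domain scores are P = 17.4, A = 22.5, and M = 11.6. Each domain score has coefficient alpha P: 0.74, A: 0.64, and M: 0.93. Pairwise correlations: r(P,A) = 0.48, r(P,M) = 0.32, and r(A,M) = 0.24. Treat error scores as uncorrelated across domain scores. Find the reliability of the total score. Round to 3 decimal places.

0.828

Var(P+A+M) = 17.4² + 22.5² + 11.6² + 2·[17.4·22.5·0.48 + 17.4·11.6·0.32 + 22.5·11.6·0.24] = 943.57 + 630.298 = 1573.87.
Because errors are independent across components, Cov(Tᵢ,Tⱼ) = Cov(Xᵢ,Xⱼ); the off-diagonal part of the true-score variance is the same as above.
True-score variance = [17.4²·0.74 + 22.5²·0.64 + 11.6²·0.93] + 630.298 = 673.183 + 630.298 = 1303.48.
Reliability = 1303.48 / 1573.87 = 0.828.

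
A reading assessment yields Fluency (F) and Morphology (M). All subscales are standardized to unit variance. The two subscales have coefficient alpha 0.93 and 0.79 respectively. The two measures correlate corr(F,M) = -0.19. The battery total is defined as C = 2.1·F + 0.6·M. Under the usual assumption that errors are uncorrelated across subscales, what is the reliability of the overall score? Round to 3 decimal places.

Var(C) = 2.1² + 0.6² + 2·[1.26·(-0.19)] = 4.77 − 0.4788 = 4.2912.
With uncorrelated errors the cross-covariances are all true-score covariance, so they carry over unchanged; only the diagonal terms shrink to ρᵢσᵢ².
True-score variance = [2.1²·0.93 + 0.6²·0.79] − 0.4788 = 4.3857 − 0.4788 = 3.9069.
Reliability = 3.9069 / 4.2912 = 0.910.

0.910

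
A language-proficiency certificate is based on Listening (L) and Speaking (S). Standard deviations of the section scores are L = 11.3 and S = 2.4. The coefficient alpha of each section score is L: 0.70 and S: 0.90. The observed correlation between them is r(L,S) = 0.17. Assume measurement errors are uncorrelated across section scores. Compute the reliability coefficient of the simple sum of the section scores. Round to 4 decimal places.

0.7275

Var(L+S) = 11.3² + 2.4² + 2·[11.3·2.4·0.17] = 133.45 + 9.2208 = 142.671.
With uncorrelated errors the cross-covariances are all true-score covariance, so they carry over unchanged; only the diagonal terms shrink to ρᵢσᵢ².
True-score variance = [11.3²·0.70 + 2.4²·0.90] + 9.2208 = 94.567 + 9.2208 = 103.788.
Reliability = 103.788 / 142.671 = 0.7275.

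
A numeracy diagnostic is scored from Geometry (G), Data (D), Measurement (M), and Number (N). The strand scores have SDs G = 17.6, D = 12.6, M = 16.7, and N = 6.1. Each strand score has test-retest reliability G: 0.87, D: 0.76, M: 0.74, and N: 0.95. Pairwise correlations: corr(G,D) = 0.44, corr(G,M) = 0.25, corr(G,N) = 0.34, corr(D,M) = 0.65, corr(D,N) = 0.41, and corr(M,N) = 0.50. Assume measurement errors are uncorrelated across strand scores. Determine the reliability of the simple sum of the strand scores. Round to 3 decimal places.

Var(G+D+M+N) = 17.6² + 12.6² + 16.7² + 6.1² + 2·[17.6·12.6·0.44 + 17.6·16.7·0.25 + 17.6·6.1·0.34 + 12.6·16.7·0.65 + 12.6·6.1·0.41 + 16.7·6.1·0.50] = 784.62 + 853.555 = 1638.17.
With uncorrelated errors the cross-covariances are all true-score covariance, so they carry over unchanged; only the diagonal terms shrink to ρᵢσᵢ².
True-score variance = [17.6²·0.87 + 12.6²·0.76 + 16.7²·0.74 + 6.1²·0.95] + 853.555 = 631.877 + 853.555 = 1485.43.
Reliability = 1485.43 / 1638.17 = 0.907.

0.907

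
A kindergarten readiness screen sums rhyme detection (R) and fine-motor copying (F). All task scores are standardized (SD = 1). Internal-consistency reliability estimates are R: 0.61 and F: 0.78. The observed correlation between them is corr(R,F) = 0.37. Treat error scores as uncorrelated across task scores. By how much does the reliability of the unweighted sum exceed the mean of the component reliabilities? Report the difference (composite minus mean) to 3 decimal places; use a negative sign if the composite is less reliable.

Var(sum) = 2 + 0.74 = 2.74; true-score variance = 1.39 + 0.74 = 2.13; composite reliability = 0.7774.
Mean component reliability = 0.6950.
Difference = 0.7774 − 0.6950 = 0.082.

0.082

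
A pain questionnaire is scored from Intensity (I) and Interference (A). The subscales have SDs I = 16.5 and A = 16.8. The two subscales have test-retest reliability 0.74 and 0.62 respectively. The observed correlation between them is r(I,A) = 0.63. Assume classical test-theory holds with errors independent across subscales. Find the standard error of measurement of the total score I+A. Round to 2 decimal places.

Var(total) = 554.49 + 349.272 = 903.762.
True-score variance = 376.454 + 349.272 = 725.726, so reliability = 0.8030.
Error variance = 903.762 − 725.726 = 178.036; SEM = √178.036 = 13.34.

13.34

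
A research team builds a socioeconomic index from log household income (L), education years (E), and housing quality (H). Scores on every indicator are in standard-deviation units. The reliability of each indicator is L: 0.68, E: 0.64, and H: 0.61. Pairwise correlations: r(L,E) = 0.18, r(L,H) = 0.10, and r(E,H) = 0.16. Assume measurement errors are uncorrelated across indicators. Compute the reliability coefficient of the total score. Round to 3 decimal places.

Var(L+E+H) = 3 + 2·[0.18 + 0.10 + 0.16] = 3 + 0.88 = 3.88.
Because errors are independent across components, Cov(Tᵢ,Tⱼ) = Cov(Xᵢ,Xⱼ); the off-diagonal part of the true-score variance is the same as above.
True-score variance = [0.68 + 0.64 + 0.61] + 0.88 = 1.93 + 0.88 = 2.81.
Reliability = 2.81 / 3.88 = 0.724.

0.724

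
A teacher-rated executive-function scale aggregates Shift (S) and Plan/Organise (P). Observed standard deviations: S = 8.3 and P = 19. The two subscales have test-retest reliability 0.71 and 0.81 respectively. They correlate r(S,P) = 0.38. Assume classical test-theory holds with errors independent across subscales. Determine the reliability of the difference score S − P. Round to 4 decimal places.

Var(S−P) = 8.3² + 19² − 2·8.3·19·0.38 = 429.89 − 119.852 = 310.038.
With uncorrelated errors the cross-covariances are all true-score covariance, so they carry over unchanged; only the diagonal terms shrink to ρᵢσᵢ².
True-score variance = [8.3²·0.71 + 19²·0.81] − 119.852 = 341.322 − 119.852 = 221.47.
Reliability = 221.47 / 310.038 = 0.7143.

0.7143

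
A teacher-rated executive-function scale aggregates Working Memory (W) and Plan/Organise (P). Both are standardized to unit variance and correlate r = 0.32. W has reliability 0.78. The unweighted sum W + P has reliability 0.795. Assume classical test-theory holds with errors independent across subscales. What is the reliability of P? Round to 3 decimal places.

Var(W+P) = 2 + 2·0.32 = 2.640.
True-score variance = ρ_W + ρ_P + 2·0.32, so 0.795 = (0.78 + ρ_P + 0.64) / 2.640.
ρ_P = 0.795·2.640 − 0.78 − 0.64 = 0.679.

0.679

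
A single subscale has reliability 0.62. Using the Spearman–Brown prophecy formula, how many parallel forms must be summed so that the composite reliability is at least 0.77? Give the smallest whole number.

k ≥ ρ*(1−ρ₁)/(ρ₁(1−ρ*)) = 0.77·0.38 / (0.62·0.23) = 2.052.
Smallest integer k = 3.

3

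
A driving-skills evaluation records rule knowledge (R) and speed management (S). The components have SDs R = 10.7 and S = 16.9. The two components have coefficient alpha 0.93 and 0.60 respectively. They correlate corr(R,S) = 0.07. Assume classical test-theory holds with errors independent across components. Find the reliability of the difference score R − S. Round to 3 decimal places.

0.674

Var(R−S) = 10.7² + 16.9² − 2·10.7·16.9·0.07 = 400.1 − 25.3162 = 374.784.
With uncorrelated errors the cross-covariances are all true-score covariance, so they carry over unchanged; only the diagonal terms shrink to ρᵢσᵢ².
True-score variance = [10.7²·0.93 + 16.9²·0.60] − 25.3162 = 277.842 − 25.3162 = 252.525.
Reliability = 252.525 / 374.784 = 0.674.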